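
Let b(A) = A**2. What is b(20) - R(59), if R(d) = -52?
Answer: 452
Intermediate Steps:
b(20) - R(59) = 20**2 - 1*(-52) = 400 + 52 = 452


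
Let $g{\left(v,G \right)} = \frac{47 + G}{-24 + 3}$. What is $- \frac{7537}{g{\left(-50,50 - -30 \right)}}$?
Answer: $\frac{158277}{127} \approx 1246.3$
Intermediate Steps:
$g{\left(v,G \right)} = - \frac{47}{21} - \frac{G}{21}$ ($g{\left(v,G \right)} = \frac{47 + G}{-21} = \left(47 + G\right) \left(- \frac{1}{21}\right) = - \frac{47}{21} - \frac{G}{21}$)
$- \frac{7537}{g{\left(-50,50 - -30 \right)}} = - \frac{7537}{- \frac{47}{21} - \frac{50 - -30}{21}} = - \frac{7537}{- \frac{47}{21} - \frac{50 + 30}{21}} = - \frac{7537}{- \frac{47}{21} - \frac{80}{21}} = - \frac{7537}{- \frac{127}{21}} = \left(-7537\right) \left(- \frac{21}{127}\right) = \frac{158277}{127}$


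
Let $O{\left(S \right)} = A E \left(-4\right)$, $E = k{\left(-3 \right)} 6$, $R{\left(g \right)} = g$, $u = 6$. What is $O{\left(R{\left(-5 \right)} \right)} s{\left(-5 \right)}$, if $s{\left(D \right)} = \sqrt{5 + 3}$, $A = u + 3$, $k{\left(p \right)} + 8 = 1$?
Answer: $3024 \sqrt{2} \approx 4276.6$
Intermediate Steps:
$k{\left(p \right)} = -7$ ($k{\left(p \right)} = -8 + 1 = -7$)
$E = -42$ ($E = \left(-7\right) 6 = -42$)
$A = 9$ ($A = 6 + 3 = 9$)
$O{\left(S \right)} = 1512$ ($O{\left(S \right)} = 9 \left(-42\right) \left(-4\right) = \left(-378\right) \left(-4\right) = 1512$)
$s{\left(D \right)} = 2 \sqrt{2}$ ($s{\left(D \right)} = \sqrt{8} = 2 \sqrt{2}$)
$O{\left(R{\left(-5 \right)} \right)} s{\left(-5 \right)} = 1512 \cdot 2 \sqrt{2} = 3024 \sqrt{2}$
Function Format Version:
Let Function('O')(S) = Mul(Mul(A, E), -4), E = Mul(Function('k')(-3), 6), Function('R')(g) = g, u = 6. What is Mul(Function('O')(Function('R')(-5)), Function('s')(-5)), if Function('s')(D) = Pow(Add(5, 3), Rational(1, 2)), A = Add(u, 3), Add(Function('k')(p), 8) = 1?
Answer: Mul(3024, Pow(2, Rational(1, 2))) ≈ 4276.6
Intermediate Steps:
Function('k')(p) = -7 (Function('k')(p) = Add(-8, 1) = -7)
E = -42 (E = Mul(-7, 6) = -42)
A = 9 (A = Add(6, 3) = 9)
Function('O')(S) = 1512 (Function('O')(S) = Mul(Mul(9, -42), -4) = Mul(-378, -4) = 1512)
Function('s')(D) = Mul(2, Pow(2, Rational(1, 2))) (Function('s')(D) = Pow(8, Rational(1, 2)) = Mul(2, Pow(2, Rational(1, 2))))
Mul(Function('O')(Function('R')(-5)), Function('s')(-5)) = Mul(1512, Mul(2, Pow(2, Rational(1, 2)))) = Mul(3024, Pow(2, Rational(1, 2)))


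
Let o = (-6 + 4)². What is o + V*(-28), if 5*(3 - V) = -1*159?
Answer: -4852/5 ≈ -970.40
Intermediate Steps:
V = 174/5 (V = 3 - (-1)*159/5 = 3 - ⅕*(-159) = 3 + 159/5 = 174/5 ≈ 34.800)
o = 4 (o = (-2)² = 4)
o + V*(-28) = 4 + (174/5)*(-28) = 4 - 4872/5 = -4852/5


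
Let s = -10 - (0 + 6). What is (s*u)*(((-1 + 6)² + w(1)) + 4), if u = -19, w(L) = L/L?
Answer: 9120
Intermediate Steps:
w(L) = 1
s = -16 (s = -10 - 1*6 = -10 - 6 = -16)
(s*u)*(((-1 + 6)² + w(1)) + 4) = (-16*(-19))*(((-1 + 6)² + 1) + 4) = 304*((5² + 1) + 4) = 304*((25 + 1) + 4) = 304*(26 + 4) = 304*30 = 9120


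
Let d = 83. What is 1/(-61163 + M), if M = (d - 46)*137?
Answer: -1/56094 ≈ -1.7827e-5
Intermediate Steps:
M = 5069 (M = (83 - 46)*137 = 37*137 = 5069)
1/(-61163 + M) = 1/(-61163 + 5069) = 1/(-56094) = -1/56094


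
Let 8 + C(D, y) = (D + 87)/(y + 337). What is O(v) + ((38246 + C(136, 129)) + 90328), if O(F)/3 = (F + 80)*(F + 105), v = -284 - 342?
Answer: 457595447/466 ≈ 9.8196e+5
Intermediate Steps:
v = -626
C(D, y) = -8 + (87 + D)/(337 + y) (C(D, y) = -8 + (D + 87)/(y + 337) = -8 + (87 + D)/(337 + y))
O(F) = 3*(80 + F)*(105 + F) (O(F) = 3*((F + 80)*(F + 105)) = 3*((80 + F)*(105 + F)) = 3*(80 + F)*(105 + F))
O(v) + ((38246 + C(136, 129)) + 90328) = (25200 + 3*(-626)**2 + 555*(-626)) + ((38246 + (-2609 + 136 - 8*129)/(337 + 129)) + 90328) = (25200 + 3*391876 - 347430) + ((38246 + (-2609 + 136 - 1032)/466) + 90328) = (25200 + 1175628 - 347430) + ((38246 + (1/466)*(-3505)) + 90328) = 853398 + ((38246 - 3505/466) + 90328) = 853398 + (17819131/466 + 90328) = 853398 + 59911979/466 = 457595447/466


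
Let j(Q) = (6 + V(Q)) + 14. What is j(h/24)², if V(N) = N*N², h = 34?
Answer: 1558117729/2985984 ≈ 521.81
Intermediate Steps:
V(N) = N³
j(Q) = 20 + Q³ (j(Q) = (6 + Q³) + 14 = 20 + Q³)
j(h/24)² = (20 + (34/24)³)² = (20 + (34*(1/24))³)² = (20 + (17/12)³)² = (20 + 4913/1728)² = (39473/1728)² = 1558117729/2985984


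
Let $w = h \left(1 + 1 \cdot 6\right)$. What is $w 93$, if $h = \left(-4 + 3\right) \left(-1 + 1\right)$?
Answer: $0$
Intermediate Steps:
$h = 0$ ($h = \left(-1\right) 0 = 0$)
$w = 0$ ($w = 0 \left(1 + 1 \cdot 6\right) = 0 \left(1 + 6\right) = 0 \cdot 7 = 0$)
$w 93 = 0 \cdot 93 = 0$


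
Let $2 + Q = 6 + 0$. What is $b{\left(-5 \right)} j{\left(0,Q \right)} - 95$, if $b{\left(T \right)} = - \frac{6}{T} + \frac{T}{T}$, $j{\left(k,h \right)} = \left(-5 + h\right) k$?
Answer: $-95$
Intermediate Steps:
$Q = 4$ ($Q = -2 + \left(6 + 0\right) = -2 + 6 = 4$)
$j{\left(k,h \right)} = k \left(-5 + h\right)$
$b{\left(T \right)} = 1 - \frac{6}{T}$ ($b{\left(T \right)} = - \frac{6}{T} + 1 = 1 - \frac{6}{T}$)
$b{\left(-5 \right)} j{\left(0,Q \right)} - 95 = \frac{-6 - 5}{-5} \cdot 0 \left(-5 + 4\right) - 95 = \left(- \frac{1}{5}\right) \left(-11\right) 0 \left(-1\right) - 95 = \frac{11}{5} \cdot 0 - 95 = 0 - 95 = -95$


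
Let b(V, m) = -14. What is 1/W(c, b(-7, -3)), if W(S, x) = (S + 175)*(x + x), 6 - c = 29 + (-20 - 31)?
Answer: -1/5684 ≈ -0.00017593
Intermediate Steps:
c = 28 (c = 6 - (29 + (-20 - 31)) = 6 - (29 - 51) = 6 - 1*(-22) = 6 + 22 = 28)
W(S, x) = 2*x*(175 + S) (W(S, x) = (175 + S)*(2*x) = 2*x*(175 + S))
1/W(c, b(-7, -3)) = 1/(2*(-14)*(175 + 28)) = 1/(2*(-14)*203) = 1/(-5684) = -1/5684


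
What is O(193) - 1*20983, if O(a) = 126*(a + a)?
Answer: 27653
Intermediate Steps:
O(a) = 252*a (O(a) = 126*(2*a) = 252*a)
O(193) - 1*20983 = 252*193 - 1*20983 = 48636 - 20983 = 27653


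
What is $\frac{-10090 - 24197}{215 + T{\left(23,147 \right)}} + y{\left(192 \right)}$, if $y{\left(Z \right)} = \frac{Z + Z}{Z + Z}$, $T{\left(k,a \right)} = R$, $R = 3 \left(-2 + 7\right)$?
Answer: $- \frac{34057}{230} \approx -148.07$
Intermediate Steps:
$R = 15$ ($R = 3 \cdot 5 = 15$)
$T{\left(k,a \right)} = 15$
$y{\left(Z \right)} = 1$ ($y{\left(Z \right)} = \frac{2 Z}{2 Z} = 2 Z \frac{1}{2 Z} = 1$)
$\frac{-10090 - 24197}{215 + T{\left(23,147 \right)}} + y{\left(192 \right)} = \frac{-10090 - 24197}{215 + 15} + 1 = - \frac{34287}{230} + 1 = - \frac{34057}{230}$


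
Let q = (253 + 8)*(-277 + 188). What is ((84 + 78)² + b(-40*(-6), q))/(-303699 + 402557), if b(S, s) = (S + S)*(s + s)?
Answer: -11136798/49429 ≈ -225.31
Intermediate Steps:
q = -23229 (q = 261*(-89) = -23229)
b(S, s) = 4*S*s (b(S, s) = (2*S)*(2*s) = 4*S*s)
((84 + 78)² + b(-40*(-6), q))/(-303699 + 402557) = ((84 + 78)² + 4*(-40*(-6))*(-23229))/(-303699 + 402557) = (162² + 4*240*(-23229))/98858 = (26244 - 22299840)*(1/98858) = -22273596*1/98858 = -11136798/49429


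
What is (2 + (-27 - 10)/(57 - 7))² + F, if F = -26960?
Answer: -67396031/2500 ≈ -26958.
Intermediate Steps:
(2 + (-27 - 10)/(57 - 7))² + F = (2 + (-27 - 10)/(57 - 7))² - 26960 = (2 - 37/50)² - 26960 = (63/50)² - 26960 = 3969/2500 - 26960 = -67396031/2500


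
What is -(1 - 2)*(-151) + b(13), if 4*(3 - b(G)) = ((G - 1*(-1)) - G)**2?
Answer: -593/4 ≈ -148.25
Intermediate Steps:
b(G) = 11/4 (b(G) = 3 - ((G - 1*(-1)) - G)**2/4 = 3 - ((G + 1) - G)**2/4 = 3 - ((1 + G) - G)**2/4 = 3 - 1/4*1**2 = 3 - 1/4*1 = 3 - 1/4 = 11/4)
-(1 - 2)*(-151) + b(13) = -(1 - 2)*(-151) + 11/4 = -1*(-1)*(-151) + 11/4 = 1*(-151) + 11/4 = -151 + 11/4 = -593/4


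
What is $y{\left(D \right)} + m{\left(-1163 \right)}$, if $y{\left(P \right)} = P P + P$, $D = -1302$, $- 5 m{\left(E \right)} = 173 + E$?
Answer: $1694100$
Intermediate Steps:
$m{\left(E \right)} = - \frac{173}{5} - \frac{E}{5}$ ($m{\left(E \right)} = - \frac{173 + E}{5} = - \frac{173}{5} - \frac{E}{5}$)
$y{\left(P \right)} = P + P^{2}$ ($y{\left(P \right)} = P^{2} + P = P + P^{2}$)
$y{\left(D \right)} + m{\left(-1163 \right)} = - 1302 \left(1 - 1302\right) - -198 = \left(-1302\right) \left(-1301\right) + \left(- \frac{173}{5} + \frac{1163}{5}\right) = 1693902 + 198 = 1694100$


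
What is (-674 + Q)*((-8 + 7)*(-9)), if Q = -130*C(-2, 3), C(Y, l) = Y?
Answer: -3726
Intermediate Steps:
Q = 260 (Q = -130*(-2) = 260)
(-674 + Q)*((-8 + 7)*(-9)) = (-674 + 260)*((-8 + 7)*(-9)) = -(-414)*(-9) = -414*9 = -3726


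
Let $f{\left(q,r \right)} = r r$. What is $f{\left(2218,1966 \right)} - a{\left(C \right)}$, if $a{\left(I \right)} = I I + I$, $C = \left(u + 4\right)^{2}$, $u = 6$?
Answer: $3855056$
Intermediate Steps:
$C = 100$ ($C = \left(6 + 4\right)^{2} = 10^{2} = 100$)
$a{\left(I \right)} = I + I^{2}$ ($a{\left(I \right)} = I^{2} + I = I + I^{2}$)
$f{\left(q,r \right)} = r^{2}$
$f{\left(2218,1966 \right)} - a{\left(C \right)} = 1966^{2} - 100 \left(1 + 100\right) = 3865156 - 100 \cdot 101 = 3865156 - 10100 = 3855056$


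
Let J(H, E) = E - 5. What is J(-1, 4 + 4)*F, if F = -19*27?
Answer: -1539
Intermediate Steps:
J(H, E) = -5 + E
F = -513
J(-1, 4 + 4)*F = (-5 + (4 + 4))*(-513) = (-5 + 8)*(-513) = 3*(-513) = -1539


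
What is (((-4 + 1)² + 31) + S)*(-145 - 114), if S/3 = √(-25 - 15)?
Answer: -10360 - 1554*I*√10 ≈ -10360.0 - 4914.2*I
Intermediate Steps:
S = 6*I*√10 (S = 3*√(-25 - 15) = 3*√(-40) = 3*(2*I*√10) = 6*I*√10 ≈ 18.974*I)
(((-4 + 1)² + 31) + S)*(-145 - 114) = (((-4 + 1)² + 31) + 6*I*√10)*(-145 - 114) = (((-3)² + 31) + 6*I*√10)*(-259) = ((9 + 31) + 6*I*√10)*(-259) = (40 + 6*I*√10)*(-259) = -10360 - 1554*I*√10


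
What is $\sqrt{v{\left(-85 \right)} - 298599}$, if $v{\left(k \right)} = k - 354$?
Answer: $i \sqrt{299038} \approx 546.84 i$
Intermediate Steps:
$v{\left(k \right)} = -354 + k$ ($v{\left(k \right)} = k - 354 = -354 + k$)
$\sqrt{v{\left(-85 \right)} - 298599} = \sqrt{\left(-354 - 85\right) - 298599} = \sqrt{-439 - 298599} = \sqrt{-299038} = i \sqrt{299038}$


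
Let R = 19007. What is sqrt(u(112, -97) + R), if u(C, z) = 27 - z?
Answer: sqrt(19131) ≈ 138.31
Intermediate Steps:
sqrt(u(112, -97) + R) = sqrt((27 - 1*(-97)) + 19007) = sqrt((27 + 97) + 19007) = sqrt(124 + 19007) = sqrt(19131)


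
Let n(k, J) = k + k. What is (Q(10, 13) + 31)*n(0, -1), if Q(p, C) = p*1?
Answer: 0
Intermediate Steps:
Q(p, C) = p
n(k, J) = 2*k
(Q(10, 13) + 31)*n(0, -1) = (10 + 31)*(2*0) = 41*0 = 0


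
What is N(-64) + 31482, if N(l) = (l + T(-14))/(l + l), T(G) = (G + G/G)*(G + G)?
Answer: 1007349/32 ≈ 31480.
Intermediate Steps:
T(G) = 2*G*(1 + G) (T(G) = (G + 1)*(2*G) = (1 + G)*(2*G) = 2*G*(1 + G))
N(l) = (364 + l)/(2*l) (N(l) = (l + 2*(-14)*(1 - 14))/(l + l) = (l + 2*(-14)*(-13))/((2*l)) = (l + 364)*(1/(2*l)) = (364 + l)*(1/(2*l)) = (364 + l)/(2*l))
N(-64) + 31482 = (1/2)*(364 - 64)/(-64) + 31482 = (1/2)*(-1/64)*300 + 31482 = -75/32 + 31482 = 1007349/32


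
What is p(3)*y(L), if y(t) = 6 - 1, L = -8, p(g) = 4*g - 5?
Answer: 35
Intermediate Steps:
p(g) = -5 + 4*g
y(t) = 5
p(3)*y(L) = (-5 + 4*3)*5 = (-5 + 12)*5 = 7*5 = 35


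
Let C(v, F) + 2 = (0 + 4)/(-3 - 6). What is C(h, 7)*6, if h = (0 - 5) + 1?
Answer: -44/3 ≈ -14.667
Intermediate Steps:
h = -4 (h = -5 + 1 = -4)
C(v, F) = -22/9 (C(v, F) = -2 + (0 + 4)/(-3 - 6) = -2 + 4/(-9) = -2 + 4*(-1/9) = -2 - 4/9 = -22/9)
C(h, 7)*6 = -22/9*6 = -44/3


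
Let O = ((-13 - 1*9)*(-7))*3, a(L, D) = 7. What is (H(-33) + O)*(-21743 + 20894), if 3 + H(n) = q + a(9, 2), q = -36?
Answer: -365070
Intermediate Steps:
H(n) = -32 (H(n) = -3 + (-36 + 7) = -3 - 29 = -32)
O = 462 (O = ((-13 - 9)*(-7))*3 = -22*(-7)*3 = 154*3 = 462)
(H(-33) + O)*(-21743 + 20894) = (-32 + 462)*(-21743 + 20894) = 430*(-849) = -365070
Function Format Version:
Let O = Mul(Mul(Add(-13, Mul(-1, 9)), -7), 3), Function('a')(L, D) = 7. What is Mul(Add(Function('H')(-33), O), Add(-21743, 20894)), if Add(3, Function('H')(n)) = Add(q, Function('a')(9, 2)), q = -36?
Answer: -365070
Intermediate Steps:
Function('H')(n) = -32 (Function('H')(n) = Add(-3, Add(-36, 7)) = Add(-3, -29) = -32)
O = 462 (O = Mul(Mul(Add(-13, -9), -7), 3) = Mul(Mul(-22, -7), 3) = Mul(154, 3) = 462)
Mul(Add(Function('H')(-33), O), Add(-21743, 20894)) = Mul(Add(-32, 462), Add(-21743, 20894)) = Mul(430, -849) = -365070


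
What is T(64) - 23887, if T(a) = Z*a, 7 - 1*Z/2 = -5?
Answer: -22351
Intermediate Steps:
Z = 24 (Z = 14 - 2*(-5) = 14 + 10 = 24)
T(a) = 24*a
T(64) - 23887 = 24*64 - 23887 = 1536 - 23887 = -22351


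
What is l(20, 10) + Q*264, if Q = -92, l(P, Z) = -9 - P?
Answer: -24317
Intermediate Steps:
l(20, 10) + Q*264 = (-9 - 1*20) - 92*264 = (-9 - 20) - 24288 = -29 - 24288 = -24317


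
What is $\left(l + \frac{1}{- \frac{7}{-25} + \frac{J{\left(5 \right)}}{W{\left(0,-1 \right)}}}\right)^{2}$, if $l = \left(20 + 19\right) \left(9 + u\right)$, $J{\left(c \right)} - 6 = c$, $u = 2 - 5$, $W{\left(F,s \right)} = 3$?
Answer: $\frac{4807896921}{87616} \approx 54875.0$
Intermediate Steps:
$u = -3$
$J{\left(c \right)} = 6 + c$
$l = 234$ ($l = \left(20 + 19\right) \left(9 - 3\right) = 39 \cdot 6 = 234$)
$\left(l + \frac{1}{- \frac{7}{-25} + \frac{J{\left(5 \right)}}{W{\left(0,-1 \right)}}}\right)^{2} = \left(234 + \frac{1}{- \frac{7}{-25} + \frac{6 + 5}{3}}\right)^{2} = \left(234 + \frac{1}{\left(-7\right) \left(- \frac{1}{25}\right) + 11 \cdot \frac{1}{3}}\right)^{2} = \left(234 + \frac{1}{\frac{7}{25} + \frac{11}{3}}\right)^{2} = \left(234 + \frac{1}{\frac{296}{75}}\right)^{2} = \left(234 + \frac{75}{296}\right)^{2} = \left(\frac{69339}{296}\right)^{2} = \frac{4807896921}{87616}$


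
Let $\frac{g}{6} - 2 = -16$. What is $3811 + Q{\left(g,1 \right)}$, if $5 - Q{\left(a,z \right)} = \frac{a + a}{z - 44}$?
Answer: $\frac{163920}{43} \approx 3812.1$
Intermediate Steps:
$g = -84$ ($g = 12 + 6 \left(-16\right) = 12 - 96 = -84$)
$Q{\left(a,z \right)} = 5 - \frac{2 a}{-44 + z}$ ($Q{\left(a,z \right)} = 5 - \frac{a + a}{z - 44} = 5 - \frac{2 a}{-44 + z}$)
$3811 + Q{\left(g,1 \right)} = 3811 + \frac{-220 - -168 + 5 \cdot 1}{-44 + 1} = 3811 + \frac{-220 + 168 + 5}{-43} = 3811 - - \frac{47}{43} = 3811 + \frac{47}{43} = \frac{163920}{43}$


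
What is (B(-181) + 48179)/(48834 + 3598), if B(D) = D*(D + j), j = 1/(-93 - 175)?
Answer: 21692101/14051776 ≈ 1.5437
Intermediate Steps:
j = -1/268 (j = 1/(-268) = -1/268 ≈ -0.0037313)
B(D) = D*(-1/268 + D) (B(D) = D*(D - 1/268) = D*(-1/268 + D))
(B(-181) + 48179)/(48834 + 3598) = (-181*(-1/268 - 181) + 48179)/(48834 + 3598) = (-181*(-48509/268) + 48179)/52432 = (8780129/268 + 48179)*(1/52432) = (21692101/268)*(1/52432) = 21692101/14051776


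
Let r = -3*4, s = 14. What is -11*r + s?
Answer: 146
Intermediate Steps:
r = -12
-11*r + s = -11*(-12) + 14 = 132 + 14 = 146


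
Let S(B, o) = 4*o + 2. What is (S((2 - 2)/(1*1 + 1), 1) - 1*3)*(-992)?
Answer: -2976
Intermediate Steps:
S(B, o) = 2 + 4*o
(S((2 - 2)/(1*1 + 1), 1) - 1*3)*(-992) = ((2 + 4*1) - 1*3)*(-992) = ((2 + 4) - 3)*(-992) = (6 - 3)*(-992) = 3*(-992) = -2976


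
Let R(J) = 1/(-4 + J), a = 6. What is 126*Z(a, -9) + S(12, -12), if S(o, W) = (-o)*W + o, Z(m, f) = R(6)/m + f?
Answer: -1935/2 ≈ -967.50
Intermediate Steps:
Z(m, f) = f + 1/(2*m) (Z(m, f) = 1/((-4 + 6)*m) + f = 1/(2*m) + f = f + 1/(2*m))
S(o, W) = o - W*o (S(o, W) = -W*o + o = o - W*o)
126*Z(a, -9) + S(12, -12) = 126*(-9 + (1/2)/6) + 12*(1 - 1*(-12)) = 126*(-9 + (1/2)*(1/6)) + 12*(1 + 12) = 126*(-9 + 1/12) + 12*13 = 126*(-107/12) + 156 = -2247/2 + 156 = -1935/2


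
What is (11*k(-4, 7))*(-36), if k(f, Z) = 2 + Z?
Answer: -3564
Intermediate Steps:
(11*k(-4, 7))*(-36) = (11*(2 + 7))*(-36) = (11*9)*(-36) = 99*(-36) = -3564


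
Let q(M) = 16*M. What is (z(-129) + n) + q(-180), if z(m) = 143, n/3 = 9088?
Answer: 24527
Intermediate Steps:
n = 27264 (n = 3*9088 = 27264)
(z(-129) + n) + q(-180) = (143 + 27264) + 16*(-180) = 27407 - 2880 = 24527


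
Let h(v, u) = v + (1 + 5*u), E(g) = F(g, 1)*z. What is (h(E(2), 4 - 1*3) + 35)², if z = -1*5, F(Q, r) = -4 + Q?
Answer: 2601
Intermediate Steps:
z = -5
E(g) = 20 - 5*g (E(g) = (-4 + g)*(-5) = 20 - 5*g)
h(v, u) = 1 + v + 5*u
(h(E(2), 4 - 1*3) + 35)² = ((1 + (20 - 5*2) + 5*(4 - 1*3)) + 35)² = ((1 + (20 - 10) + 5*(4 - 3)) + 35)² = ((1 + 10 + 5*1) + 35)² = ((1 + 10 + 5) + 35)² = (16 + 35)² = 51² = 2601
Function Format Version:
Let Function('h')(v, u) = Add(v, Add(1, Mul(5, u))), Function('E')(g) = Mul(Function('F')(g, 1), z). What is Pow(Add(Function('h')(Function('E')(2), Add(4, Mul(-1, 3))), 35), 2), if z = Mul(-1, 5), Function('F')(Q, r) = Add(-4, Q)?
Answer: 2601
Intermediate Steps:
z = -5
Function('E')(g) = Add(20, Mul(-5, g)) (Function('E')(g) = Mul(Add(-4, g), -5) = Add(20, Mul(-5, g)))
Function('h')(v, u) = Add(1, v, Mul(5, u))
Pow(Add(Function('h')(Function('E')(2), Add(4, Mul(-1, 3))), 35), 2) = Pow(Add(Add(1, Add(20, Mul(-5, 2)), Mul(5, Add(4, Mul(-1, 3)))), 35), 2) = Pow(Add(Add(1, Add(20, -10), Mul(5, Add(4, -3))), 35), 2) = Pow(Add(Add(1, 10, Mul(5, 1)), 35), 2) = Pow(Add(Add(1, 10, 5), 35), 2) = Pow(Add(16, 35), 2) = Pow(51, 2) = 2601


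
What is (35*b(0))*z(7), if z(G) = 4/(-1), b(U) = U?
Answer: 0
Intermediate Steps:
z(G) = -4 (z(G) = 4*(-1) = -4)
(35*b(0))*z(7) = (35*0)*(-4) = 0*(-4) = 0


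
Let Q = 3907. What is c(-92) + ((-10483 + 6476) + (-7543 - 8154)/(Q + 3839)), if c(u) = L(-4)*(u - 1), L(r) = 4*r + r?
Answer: -16646359/7746 ≈ -2149.0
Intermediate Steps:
L(r) = 5*r
c(u) = 20 - 20*u (c(u) = (5*(-4))*(u - 1) = -20*(-1 + u) = 20 - 20*u)
c(-92) + ((-10483 + 6476) + (-7543 - 8154)/(Q + 3839)) = (20 - 20*(-92)) + ((-10483 + 6476) + (-7543 - 8154)/(3907 + 3839)) = (20 + 1840) + (-4007 - 15697/7746) = 1860 + (-4007 - 15697*1/7746) = 1860 + (-4007 - 15697/7746) = 1860 - 31053919/7746 = -16646359/7746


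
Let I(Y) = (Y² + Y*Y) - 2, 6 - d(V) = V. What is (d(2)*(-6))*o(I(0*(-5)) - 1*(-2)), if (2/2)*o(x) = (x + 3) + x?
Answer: -72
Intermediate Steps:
d(V) = 6 - V
I(Y) = -2 + 2*Y² (I(Y) = (Y² + Y²) - 2 = 2*Y² - 2 = -2 + 2*Y²)
o(x) = 3 + 2*x (o(x) = (x + 3) + x = (3 + x) + x = 3 + 2*x)
(d(2)*(-6))*o(I(0*(-5)) - 1*(-2)) = ((6 - 1*2)*(-6))*(3 + 2*((-2 + 2*(0*(-5))²) - 1*(-2))) = ((6 - 2)*(-6))*(3 + 2*((-2 + 2*0²) + 2)) = (4*(-6))*(3 + 2*((-2 + 2*0) + 2)) = -24*(3 + 2*((-2 + 0) + 2)) = -24*(3 + 2*(-2 + 2)) = -24*(3 + 2*0) = -24*(3 + 0) = -24*3 = -72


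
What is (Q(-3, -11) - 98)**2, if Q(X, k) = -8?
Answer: 11236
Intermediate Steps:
(Q(-3, -11) - 98)**2 = (-8 - 98)**2 = (-106)**2 = 11236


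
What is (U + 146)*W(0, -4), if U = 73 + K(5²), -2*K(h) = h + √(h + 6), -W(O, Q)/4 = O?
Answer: 0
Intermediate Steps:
W(O, Q) = -4*O
K(h) = -h/2 - √(6 + h)/2 (K(h) = -(h + √(h + 6))/2 = -(h + √(6 + h))/2 = -h/2 - √(6 + h)/2)
U = 121/2 - √31/2 (U = 73 + (-½*5² - √(6 + 5²)/2) = 73 + (-½*25 - √(6 + 25)/2) = 73 + (-25/2 - √31/2) = 121/2 - √31/2 ≈ 57.716)
(U + 146)*W(0, -4) = ((121/2 - √31/2) + 146)*(-4*0) = (413/2 - √31/2)*0 = 0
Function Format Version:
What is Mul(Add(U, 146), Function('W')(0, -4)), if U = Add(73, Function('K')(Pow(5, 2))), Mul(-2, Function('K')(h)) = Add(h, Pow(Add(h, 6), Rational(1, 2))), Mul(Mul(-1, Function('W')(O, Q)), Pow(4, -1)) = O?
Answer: 0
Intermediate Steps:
Function('W')(O, Q) = Mul(-4, O)
Function('K')(h) = Add(Mul(Rational(-1, 2), h), Mul(Rational(-1, 2), Pow(Add(6, h), Rational(1, 2)))) (Function('K')(h) = Mul(Rational(-1, 2), Add(h, Pow(Add(h, 6), Rational(1, 2)))) = Mul(Rational(-1, 2), Add(h, Pow(Add(6, h), Rational(1, 2)))) = Add(Mul(Rational(-1, 2), h), Mul(Rational(-1, 2), Pow(Add(6, h), Rational(1, 2)))))
U = Add(Rational(121, 2), Mul(Rational(-1, 2), Pow(31, Rational(1, 2)))) (U = Add(73, Add(Mul(Rational(-1, 2), Pow(5, 2)), Mul(Rational(-1, 2), Pow(Add(6, Pow(5, 2)), Rational(1, 2))))) = Add(73, Add(Mul(Rational(-1, 2), 25), Mul(Rational(-1, 2), Pow(Add(6, 25), Rational(1, 2))))) = Add(73, Add(Rational(-25, 2), Mul(Rational(-1, 2), Pow(31, Rational(1, 2))))) = Add(Rational(121, 2), Mul(Rational(-1, 2), Pow(31, Rational(1, 2)))) ≈ 57.716)
Mul(Add(U, 146), Function('W')(0, -4)) = Mul(Add(Add(Rational(121, 2), Mul(Rational(-1, 2), Pow(31, Rational(1, 2)))), 146), Mul(-4, 0)) = Mul(Add(Rational(413, 2), Mul(Rational(-1, 2), Pow(31, Rational(1, 2)))), 0) = 0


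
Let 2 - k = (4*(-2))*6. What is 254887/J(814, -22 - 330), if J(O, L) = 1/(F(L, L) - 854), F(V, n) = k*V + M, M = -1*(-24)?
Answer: -4697567410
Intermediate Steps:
M = 24
k = 50 (k = 2 - 4*(-2)*6 = 2 - (-8)*6 = 2 - 1*(-48) = 2 + 48 = 50)
F(V, n) = 24 + 50*V (F(V, n) = 50*V + 24 = 24 + 50*V)
J(O, L) = 1/(-830 + 50*L) (J(O, L) = 1/((24 + 50*L) - 854) = 1/(-830 + 50*L))
254887/J(814, -22 - 330) = 254887/((1/(10*(-83 + 5*(-22 - 330))))) = 254887/((1/(10*(-83 + 5*(-352))))) = 254887/((1/(10*(-83 - 1760)))) = 254887/(((1/10)/(-1843))) = 254887/(((1/10)*(-1/1843))) = 254887/(-1/18430) = 254887*(-18430) = -4697567410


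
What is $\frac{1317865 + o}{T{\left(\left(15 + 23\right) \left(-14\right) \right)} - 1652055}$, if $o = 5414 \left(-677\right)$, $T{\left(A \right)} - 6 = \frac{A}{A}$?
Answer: $\frac{2347413}{1652048} \approx 1.4209$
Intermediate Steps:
$T{\left(A \right)} = 7$ ($T{\left(A \right)} = 6 + \frac{A}{A} = 6 + 1 = 7$)
$o = -3665278$
$\frac{1317865 + o}{T{\left(\left(15 + 23\right) \left(-14\right) \right)} - 1652055} = \frac{1317865 - 3665278}{7 - 1652055} = - \frac{2347413}{-1652048} = \left(-2347413\right) \left(- \frac{1}{1652048}\right) = \frac{2347413}{1652048}$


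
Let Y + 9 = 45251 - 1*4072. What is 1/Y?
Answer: 1/41170 ≈ 2.4290e-5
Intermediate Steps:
Y = 41170 (Y = -9 + (45251 - 1*4072) = -9 + (45251 - 4072) = -9 + 41179 = 41170)
1/Y = 1/41170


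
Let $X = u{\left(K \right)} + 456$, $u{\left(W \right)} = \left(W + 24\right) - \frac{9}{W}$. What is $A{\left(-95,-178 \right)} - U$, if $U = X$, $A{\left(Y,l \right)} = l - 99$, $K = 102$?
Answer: $- \frac{29203}{34} \approx -858.91$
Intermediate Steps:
$A{\left(Y,l \right)} = -99 + l$
$u{\left(W \right)} = 24 + W - \frac{9}{W}$ ($u{\left(W \right)} = \left(24 + W\right) - \frac{9}{W} = 24 + W - \frac{9}{W}$)
$X = \frac{19785}{34}$ ($X = \left(24 + 102 - \frac{9}{102}\right) + 456 = \left(24 + 102 - \frac{3}{34}\right) + 456 = \frac{4281}{34} + 456 = \frac{19785}{34} \approx 581.91$)
$U = \frac{19785}{34} \approx 581.91$
$A{\left(-95,-178 \right)} - U = \left(-99 - 178\right) - \frac{19785}{34} = -277 - \frac{19785}{34} = - \frac{29203}{34}$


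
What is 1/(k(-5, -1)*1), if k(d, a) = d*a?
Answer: ⅕ ≈ 0.20000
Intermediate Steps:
k(d, a) = a*d
1/(k(-5, -1)*1) = 1/(-1*(-5)*1) = 1/(5*1) = 1/5 = ⅕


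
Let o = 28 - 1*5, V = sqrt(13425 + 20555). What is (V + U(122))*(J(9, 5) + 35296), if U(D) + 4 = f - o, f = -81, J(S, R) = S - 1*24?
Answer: -3810348 + 70562*sqrt(8495) ≈ 2.6932e+6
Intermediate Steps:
J(S, R) = -24 + S (J(S, R) = S - 24 = -24 + S)
V = 2*sqrt(8495) (V = sqrt(33980) = 2*sqrt(8495) ≈ 184.34)
o = 23 (o = 28 - 5 = 23)
U(D) = -108 (U(D) = -4 + (-81 - 1*23) = -4 + (-81 - 23) = -4 - 104 = -108)
(V + U(122))*(J(9, 5) + 35296) = (2*sqrt(8495) - 108)*((-24 + 9) + 35296) = (-108 + 2*sqrt(8495))*(-15 + 35296) = (-108 + 2*sqrt(8495))*35281 = -3810348 + 70562*sqrt(8495)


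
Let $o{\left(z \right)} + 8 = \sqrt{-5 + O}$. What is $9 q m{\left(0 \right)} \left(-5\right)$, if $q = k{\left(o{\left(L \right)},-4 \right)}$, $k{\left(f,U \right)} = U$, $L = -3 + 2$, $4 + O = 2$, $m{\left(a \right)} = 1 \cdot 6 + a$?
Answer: $1080$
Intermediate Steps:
$m{\left(a \right)} = 6 + a$
$O = -2$ ($O = -4 + 2 = -2$)
$L = -1$
$o{\left(z \right)} = -8 + i \sqrt{7}$ ($o{\left(z \right)} = -8 + \sqrt{-5 - 2} = -8 + \sqrt{-7} = -8 + i \sqrt{7}$)
$q = -4$
$9 q m{\left(0 \right)} \left(-5\right) = 9 \left(-4\right) \left(6 + 0\right) \left(-5\right) = - 36 \cdot 6 \left(-5\right) = \left(-36\right) \left(-30\right) = 1080$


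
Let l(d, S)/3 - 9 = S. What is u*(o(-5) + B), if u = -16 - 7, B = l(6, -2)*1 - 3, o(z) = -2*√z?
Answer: -414 + 46*I*√5 ≈ -414.0 + 102.86*I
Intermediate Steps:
l(d, S) = 27 + 3*S
B = 18 (B = (27 + 3*(-2))*1 - 3 = (27 - 6)*1 - 3 = 21*1 - 3 = 21 - 3 = 18)
u = -23
u*(o(-5) + B) = -23*(-2*I*√5 + 18) = -23*(18 - 2*I*√5) = -414 + 46*I*√5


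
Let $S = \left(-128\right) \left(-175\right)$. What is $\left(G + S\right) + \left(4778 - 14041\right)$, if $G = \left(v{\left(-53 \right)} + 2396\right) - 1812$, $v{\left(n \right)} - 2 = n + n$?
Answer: $13617$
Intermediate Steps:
$v{\left(n \right)} = 2 + 2 n$ ($v{\left(n \right)} = 2 + \left(n + n\right) = 2 + 2 n$)
$S = 22400$
$G = 480$ ($G = \left(\left(2 + 2 \left(-53\right)\right) + 2396\right) - 1812 = \left(\left(2 - 106\right) + 2396\right) - 1812 = \left(-104 + 2396\right) - 1812 = 2292 - 1812 = 480$)
$\left(G + S\right) + \left(4778 - 14041\right) = \left(480 + 22400\right) + \left(4778 - 14041\right) = 22880 + \left(4778 - 14041\right) = 22880 - 9263 = 13617$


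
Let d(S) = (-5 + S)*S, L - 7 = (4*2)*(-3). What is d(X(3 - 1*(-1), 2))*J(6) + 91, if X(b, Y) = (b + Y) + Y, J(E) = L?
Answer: -317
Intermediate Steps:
L = -17 (L = 7 + (4*2)*(-3) = 7 + 8*(-3) = 7 - 24 = -17)
J(E) = -17
X(b, Y) = b + 2*Y (X(b, Y) = (Y + b) + Y = b + 2*Y)
d(S) = S*(-5 + S)
d(X(3 - 1*(-1), 2))*J(6) + 91 = (((3 - 1*(-1)) + 2*2)*(-5 + ((3 - 1*(-1)) + 2*2)))*(-17) + 91 = (((3 + 1) + 4)*(-5 + ((3 + 1) + 4)))*(-17) + 91 = ((4 + 4)*(-5 + (4 + 4)))*(-17) + 91 = (8*(-5 + 8))*(-17) + 91 = (8*3)*(-17) + 91 = 24*(-17) + 91 = -408 + 91 = -317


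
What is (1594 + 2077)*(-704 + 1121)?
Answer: 1530807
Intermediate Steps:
(1594 + 2077)*(-704 + 1121) = 3671*417 = 1530807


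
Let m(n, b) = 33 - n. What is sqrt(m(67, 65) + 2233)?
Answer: sqrt(2199) ≈ 46.893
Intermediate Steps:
sqrt(m(67, 65) + 2233) = sqrt((33 - 1*67) + 2233) = sqrt((33 - 67) + 2233) = sqrt(-34 + 2233) = sqrt(2199)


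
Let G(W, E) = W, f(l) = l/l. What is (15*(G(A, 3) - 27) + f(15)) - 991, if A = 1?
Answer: -1380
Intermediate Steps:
f(l) = 1
(15*(G(A, 3) - 27) + f(15)) - 991 = (15*(1 - 27) + 1) - 991 = (15*(-26) + 1) - 991 = (-390 + 1) - 991 = -389 - 991 = -1380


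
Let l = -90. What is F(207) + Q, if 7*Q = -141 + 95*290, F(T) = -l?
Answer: 28039/7 ≈ 4005.6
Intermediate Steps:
F(T) = 90 (F(T) = -1*(-90) = 90)
Q = 27409/7 (Q = (-141 + 95*290)/7 = (-141 + 27550)/7 = (1/7)*27409 = 27409/7 ≈ 3915.6)
F(207) + Q = 90 + 27409/7 = 28039/7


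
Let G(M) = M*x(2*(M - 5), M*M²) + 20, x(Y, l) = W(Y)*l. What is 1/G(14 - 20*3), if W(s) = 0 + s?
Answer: -1/456700492 ≈ -2.1896e-9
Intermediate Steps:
W(s) = s
x(Y, l) = Y*l
G(M) = 20 + M⁴*(-10 + 2*M) (G(M) = M*((2*(M - 5))*(M*M²)) + 20 = M*((2*(-5 + M))*M³) + 20 = M*((-10 + 2*M)*M³) + 20 = M*(M³*(-10 + 2*M)) + 20 = M⁴*(-10 + 2*M) + 20 = 20 + M⁴*(-10 + 2*M))
1/G(14 - 20*3) = 1/(20 + 2*(14 - 20*3)⁴*(-5 + (14 - 20*3))) = 1/(20 + 2*(14 - 60)⁴*(-5 + (14 - 60))) = 1/(20 + 2*(-46)⁴*(-5 - 46)) = 1/(20 + 2*4477456*(-51)) = 1/(20 - 456700512) = 1/(-456700492) = -1/456700492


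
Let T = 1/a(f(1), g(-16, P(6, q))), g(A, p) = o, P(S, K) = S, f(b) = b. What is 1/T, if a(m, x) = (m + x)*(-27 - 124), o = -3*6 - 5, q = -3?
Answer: 3322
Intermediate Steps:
o = -23 (o = -18 - 5 = -23)
g(A, p) = -23
a(m, x) = -151*m - 151*x (a(m, x) = (m + x)*(-151) = -151*m - 151*x)
T = 1/3322 (T = 1/(-151*1 - 151*(-23)) = 1/(-151 + 3473) = 1/3322 ≈ 0.00030102)
1/T = 1/(1/3322) = 3322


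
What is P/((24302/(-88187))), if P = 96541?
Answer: -293574523/838 ≈ -3.5033e+5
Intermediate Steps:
P/((24302/(-88187))) = 96541/((24302/(-88187))) = 96541/((24302*(-1/88187))) = 96541/(-24302/88187) = 96541*(-88187/24302) = -293574523/838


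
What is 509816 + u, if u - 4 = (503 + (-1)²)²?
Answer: 763836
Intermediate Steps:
u = 254020 (u = 4 + (503 + (-1)²)² = 4 + (503 + 1)² = 4 + 504² = 4 + 254016 = 254020)
509816 + u = 509816 + 254020 = 763836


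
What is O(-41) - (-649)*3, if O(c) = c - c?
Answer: 1947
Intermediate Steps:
O(c) = 0
O(-41) - (-649)*3 = 0 - (-649)*3 = 0 - 1*(-1947) = 0 + 1947 = 1947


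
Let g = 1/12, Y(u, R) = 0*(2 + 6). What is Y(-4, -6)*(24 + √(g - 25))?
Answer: 0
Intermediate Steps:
Y(u, R) = 0 (Y(u, R) = 0*8 = 0)
g = 1/12 ≈ 0.083333
Y(-4, -6)*(24 + √(g - 25)) = 0*(24 + √(1/12 - 25)) = 0*(24 + √(-299/12)) = 0*(24 + I*√897/6) = 0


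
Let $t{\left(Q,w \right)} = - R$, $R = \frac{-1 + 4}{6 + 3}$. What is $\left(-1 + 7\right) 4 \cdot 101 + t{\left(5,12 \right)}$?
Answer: $\frac{7271}{3} \approx 2423.7$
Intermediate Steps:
$R = \frac{1}{3}$ ($R = \frac{3}{9} = 3 \cdot \frac{1}{9} = \frac{1}{3} \approx 0.33333$)
$t{\left(Q,w \right)} = - \frac{1}{3}$ ($t{\left(Q,w \right)} = \left(-1\right) \frac{1}{3} = - \frac{1}{3}$)
$\left(-1 + 7\right) 4 \cdot 101 + t{\left(5,12 \right)} = \left(-1 + 7\right) 4 \cdot 101 - \frac{1}{3} = 6 \cdot 4 \cdot 101 - \frac{1}{3} = 24 \cdot 101 - \frac{1}{3} = 2424 - \frac{1}{3} = \frac{7271}{3}$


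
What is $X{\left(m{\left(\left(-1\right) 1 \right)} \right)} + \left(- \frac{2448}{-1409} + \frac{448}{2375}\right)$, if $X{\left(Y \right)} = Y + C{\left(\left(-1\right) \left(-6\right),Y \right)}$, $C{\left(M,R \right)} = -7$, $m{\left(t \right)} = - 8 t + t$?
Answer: $\frac{6445232}{3346375} \approx 1.926$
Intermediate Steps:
$m{\left(t \right)} = - 7 t$
$X{\left(Y \right)} = -7 + Y$ ($X{\left(Y \right)} = Y - 7 = -7 + Y$)
$X{\left(m{\left(\left(-1\right) 1 \right)} \right)} + \left(- \frac{2448}{-1409} + \frac{448}{2375}\right) = \left(-7 - 7 \left(\left(-1\right) 1\right)\right) + \left(- \frac{2448}{-1409} + \frac{448}{2375}\right) = \left(-7 - -7\right) + \left(\left(-2448\right) \left(- \frac{1}{1409}\right) + 448 \cdot \frac{1}{2375}\right) = \left(-7 + 7\right) + \left(\frac{2448}{1409} + \frac{448}{2375}\right) = 0 + \frac{6445232}{3346375} = \frac{6445232}{3346375}$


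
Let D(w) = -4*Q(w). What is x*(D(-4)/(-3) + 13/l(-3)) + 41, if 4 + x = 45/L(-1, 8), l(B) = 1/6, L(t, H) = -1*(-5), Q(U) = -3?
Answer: 411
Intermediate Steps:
L(t, H) = 5
l(B) = 1/6
D(w) = 12 (D(w) = -4*(-3) = 12)
x = 5 (x = -4 + 45/5 = -4 + 45*(1/5) = -4 + 9 = 5)
x*(D(-4)/(-3) + 13/l(-3)) + 41 = 5*(12/(-3) + 13/(1/6)) + 41 = 5*(12*(-1/3) + 13*6) + 41 = 5*(-4 + 78) + 41 = 5*74 + 41 = 370 + 41 = 411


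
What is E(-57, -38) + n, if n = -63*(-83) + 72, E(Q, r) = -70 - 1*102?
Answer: 5129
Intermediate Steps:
E(Q, r) = -172 (E(Q, r) = -70 - 102 = -172)
n = 5301 (n = 5229 + 72 = 5301)
E(-57, -38) + n = -172 + 5301 = 5129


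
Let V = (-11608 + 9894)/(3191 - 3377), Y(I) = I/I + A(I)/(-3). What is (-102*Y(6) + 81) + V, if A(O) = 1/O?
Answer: -569/93 ≈ -6.1183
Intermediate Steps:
Y(I) = 1 - 1/(3*I) (Y(I) = I/I + 1/(I*(-3)) = 1 - ⅓/I = 1 - 1/(3*I))
V = 857/93 (V = -1714/(-186) = -1714*(-1/186) = 857/93 ≈ 9.2151)
(-102*Y(6) + 81) + V = (-102*(-⅓ + 6)/6 + 81) + 857/93 = (-17*17/3 + 81) + 857/93 = (-102*17/18 + 81) + 857/93 = (-289/3 + 81) + 857/93 = -46/3 + 857/93 = -569/93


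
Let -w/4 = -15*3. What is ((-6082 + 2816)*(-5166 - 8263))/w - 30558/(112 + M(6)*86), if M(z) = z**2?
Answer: 17586817159/72180 ≈ 2.4365e+5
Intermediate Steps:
w = 180 (w = -(-60)*3 = -4*(-45) = 180)
((-6082 + 2816)*(-5166 - 8263))/w - 30558/(112 + M(6)*86) = ((-6082 + 2816)*(-5166 - 8263))/180 - 30558/(112 + 6**2*86) = -3266*(-13429)*(1/180) - 30558/(112 + 36*86) = 43859114*(1/180) - 30558/(112 + 3096) = 21929557/90 - 30558/3208 = 21929557/90 - 30558*1/3208 = 21929557/90 - 15279/1604 = 17586817159/72180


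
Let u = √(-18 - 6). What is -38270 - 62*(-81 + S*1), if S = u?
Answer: -33248 - 124*I*√6 ≈ -33248.0 - 303.74*I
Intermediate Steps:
u = 2*I*√6 (u = √(-24) = 2*I*√6 ≈ 4.899*I)
S = 2*I*√6 ≈ 4.899*I
-38270 - 62*(-81 + S*1) = -38270 - 62*(-81 + (2*I*√6)*1) = -38270 - 62*(-81 + 2*I*√6) = -38270 + (5022 - 124*I*√6) = -33248 - 124*I*√6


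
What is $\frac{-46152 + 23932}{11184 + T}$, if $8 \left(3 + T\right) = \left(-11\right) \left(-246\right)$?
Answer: $- \frac{88880}{46077} \approx -1.9289$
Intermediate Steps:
$T = \frac{1341}{4}$ ($T = -3 + \frac{\left(-11\right) \left(-246\right)}{8} = -3 + \frac{1}{8} \cdot 2706 = -3 + \frac{1353}{4} = \frac{1341}{4} \approx 335.25$)
$\frac{-46152 + 23932}{11184 + T} = \frac{-46152 + 23932}{11184 + \frac{1341}{4}} = - \frac{22220}{\frac{46077}{4}} = \left(-22220\right) \frac{4}{46077} = - \frac{88880}{46077}$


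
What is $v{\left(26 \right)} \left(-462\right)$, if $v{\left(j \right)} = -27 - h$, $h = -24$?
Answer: $1386$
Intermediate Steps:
$v{\left(j \right)} = -3$ ($v{\left(j \right)} = -27 - -24 = -27 + 24 = -3$)
$v{\left(26 \right)} \left(-462\right) = \left(-3\right) \left(-462\right) = 1386$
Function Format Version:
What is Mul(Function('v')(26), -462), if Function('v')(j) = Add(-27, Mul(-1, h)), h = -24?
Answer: 1386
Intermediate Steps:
Function('v')(j) = -3 (Function('v')(j) = Add(-27, Mul(-1, -24)) = Add(-27, 24) = -3)
Mul(Function('v')(26), -462) = Mul(-3, -462) = 1386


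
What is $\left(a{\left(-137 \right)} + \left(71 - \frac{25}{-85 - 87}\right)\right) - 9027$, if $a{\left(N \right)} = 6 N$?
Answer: $- \frac{1681791}{172} \approx -9777.9$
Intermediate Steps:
$\left(a{\left(-137 \right)} + \left(71 - \frac{25}{-85 - 87}\right)\right) - 9027 = \left(6 \left(-137\right) + \left(71 - \frac{25}{-85 - 87}\right)\right) - 9027 = \left(-822 + \left(71 - \frac{25}{-172}\right)\right) - 9027 = \left(-822 + \left(71 - - \frac{25}{172}\right)\right) - 9027 = \left(-822 + \left(71 + \frac{25}{172}\right)\right) - 9027 = \left(-822 + \frac{12237}{172}\right) - 9027 = - \frac{129147}{172} - 9027 = - \frac{1681791}{172}$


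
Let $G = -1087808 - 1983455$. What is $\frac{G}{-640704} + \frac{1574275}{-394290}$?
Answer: $\frac{6744133289}{8420772672} \approx 0.80089$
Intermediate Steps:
$G = -3071263$
$\frac{G}{-640704} + \frac{1574275}{-394290} = - \frac{3071263}{-640704} + \frac{1574275}{-394290} = \left(-3071263\right) \left(- \frac{1}{640704}\right) + 1574275 \left(- \frac{1}{394290}\right) = \frac{3071263}{640704} - \frac{314855}{78858} = \frac{6744133289}{8420772672}$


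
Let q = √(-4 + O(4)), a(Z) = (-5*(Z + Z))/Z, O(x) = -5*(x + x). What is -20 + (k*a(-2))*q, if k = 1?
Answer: -20 - 20*I*√11 ≈ -20.0 - 66.333*I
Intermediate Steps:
O(x) = -10*x
a(Z) = -10 (a(Z) = (-10*Z)/Z = -10)
q = 2*I*√11 (q = √(-4 - 10*4) = √(-4 - 40) = √(-44) = 2*I*√11 ≈ 6.6332*I)
-20 + (k*a(-2))*q = -20 + (1*(-10))*(2*I*√11) = -20 - 20*I*√11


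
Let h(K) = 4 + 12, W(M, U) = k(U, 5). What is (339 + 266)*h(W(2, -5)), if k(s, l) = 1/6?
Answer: 9680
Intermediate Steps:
k(s, l) = ⅙
W(M, U) = ⅙
h(K) = 16
(339 + 266)*h(W(2, -5)) = (339 + 266)*16 = 605*16 = 9680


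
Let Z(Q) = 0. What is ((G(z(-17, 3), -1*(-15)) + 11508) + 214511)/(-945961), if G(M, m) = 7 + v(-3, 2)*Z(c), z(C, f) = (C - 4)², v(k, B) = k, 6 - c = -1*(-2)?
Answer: -226026/945961 ≈ -0.23894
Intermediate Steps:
c = 4 (c = 6 - (-1)*(-2) = 6 - 1*2 = 6 - 2 = 4)
z(C, f) = (-4 + C)²
G(M, m) = 7 (G(M, m) = 7 - 3*0 = 7 + 0 = 7)
((G(z(-17, 3), -1*(-15)) + 11508) + 214511)/(-945961) = ((7 + 11508) + 214511)/(-945961) = (11515 + 214511)*(-1/945961) = 226026*(-1/945961) = -226026/945961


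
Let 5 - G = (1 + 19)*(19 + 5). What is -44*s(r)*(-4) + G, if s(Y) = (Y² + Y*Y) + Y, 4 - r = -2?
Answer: 13253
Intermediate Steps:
r = 6 (r = 4 - 1*(-2) = 4 + 2 = 6)
s(Y) = Y + 2*Y² (s(Y) = (Y² + Y²) + Y = 2*Y² + Y = Y + 2*Y²)
G = -475 (G = 5 - (1 + 19)*(19 + 5) = 5 - 20*24 = 5 - 1*480 = 5 - 480 = -475)
-44*s(r)*(-4) + G = -44*6*(1 + 2*6)*(-4) - 475 = -44*6*(1 + 12)*(-4) - 475 = -44*6*13*(-4) - 475 = -3432*(-4) - 475 = -44*(-312) - 475 = 13728 - 475 = 13253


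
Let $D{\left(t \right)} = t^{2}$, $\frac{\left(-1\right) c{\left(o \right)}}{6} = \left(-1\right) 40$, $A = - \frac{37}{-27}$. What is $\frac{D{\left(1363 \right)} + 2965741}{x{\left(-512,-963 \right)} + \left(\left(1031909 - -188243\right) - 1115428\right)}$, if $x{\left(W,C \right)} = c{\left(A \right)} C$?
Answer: $- \frac{2411755}{63198} \approx -38.162$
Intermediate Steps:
$A = \frac{37}{27}$ ($A = \left(-37\right) \left(- \frac{1}{27}\right) = \frac{37}{27} \approx 1.3704$)
$c{\left(o \right)} = 240$ ($c{\left(o \right)} = - 6 \left(\left(-1\right) 40\right) = \left(-6\right) \left(-40\right) = 240$)
$x{\left(W,C \right)} = 240 C$
$\frac{D{\left(1363 \right)} + 2965741}{x{\left(-512,-963 \right)} + \left(\left(1031909 - -188243\right) - 1115428\right)} = \frac{1363^{2} + 2965741}{240 \left(-963\right) + \left(\left(1031909 - -188243\right) - 1115428\right)} = \frac{1857769 + 2965741}{-231120 + \left(\left(1031909 + 188243\right) - 1115428\right)} = \frac{4823510}{-231120 + \left(1220152 - 1115428\right)} = \frac{4823510}{-231120 + 104724} = \frac{4823510}{-126396} = 4823510 \left(- \frac{1}{126396}\right) = - \frac{2411755}{63198}$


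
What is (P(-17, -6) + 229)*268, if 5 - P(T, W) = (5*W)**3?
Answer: 7298712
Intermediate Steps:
P(T, W) = 5 - 125*W**3 (P(T, W) = 5 - (5*W)**3 = 5 - 125*W**3)
(P(-17, -6) + 229)*268 = ((5 - 125*(-6)**3) + 229)*268 = ((5 - 125*(-216)) + 229)*268 = ((5 + 27000) + 229)*268 = (27005 + 229)*268 = 27234*268 = 7298712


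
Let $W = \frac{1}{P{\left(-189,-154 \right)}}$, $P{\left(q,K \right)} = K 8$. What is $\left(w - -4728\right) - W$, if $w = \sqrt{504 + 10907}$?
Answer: $\frac{5824897}{1232} + \sqrt{11411} \approx 4834.8$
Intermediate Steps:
$P{\left(q,K \right)} = 8 K$
$w = \sqrt{11411} \approx 106.82$
$W = - \frac{1}{1232}$ ($W = \frac{1}{8 \left(-154\right)} = \frac{1}{-1232} = - \frac{1}{1232} \approx -0.00081169$)
$\left(w - -4728\right) - W = \left(\sqrt{11411} - -4728\right) - - \frac{1}{1232} = \left(\sqrt{11411} + 4728\right) + \frac{1}{1232} = \left(4728 + \sqrt{11411}\right) + \frac{1}{1232} = \frac{5824897}{1232} + \sqrt{11411}$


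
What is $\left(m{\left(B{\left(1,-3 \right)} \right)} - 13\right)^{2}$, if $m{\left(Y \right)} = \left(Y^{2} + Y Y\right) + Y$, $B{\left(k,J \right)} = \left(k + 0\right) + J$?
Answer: $49$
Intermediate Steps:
$B{\left(k,J \right)} = J + k$ ($B{\left(k,J \right)} = k + J = J + k$)
$m{\left(Y \right)} = Y + 2 Y^{2}$ ($m{\left(Y \right)} = \left(Y^{2} + Y^{2}\right) + Y = 2 Y^{2} + Y = Y + 2 Y^{2}$)
$\left(m{\left(B{\left(1,-3 \right)} \right)} - 13\right)^{2} = \left(\left(-3 + 1\right) \left(1 + 2 \left(-3 + 1\right)\right) - 13\right)^{2} = \left(- 2 \left(1 + 2 \left(-2\right)\right) - 13\right)^{2} = \left(- 2 \left(1 - 4\right) - 13\right)^{2} = \left(\left(-2\right) \left(-3\right) - 13\right)^{2} = \left(6 - 13\right)^{2} = \left(-7\right)^{2} = 49$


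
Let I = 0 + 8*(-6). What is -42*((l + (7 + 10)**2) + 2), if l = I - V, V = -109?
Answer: -14784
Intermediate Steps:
I = -48 (I = 0 - 48 = -48)
l = 61 (l = -48 - 1*(-109) = -48 + 109 = 61)
-42*((l + (7 + 10)**2) + 2) = -42*((61 + (7 + 10)**2) + 2) = -42*((61 + 17**2) + 2) = -42*((61 + 289) + 2) = -42*(350 + 2) = -42*352 = -14784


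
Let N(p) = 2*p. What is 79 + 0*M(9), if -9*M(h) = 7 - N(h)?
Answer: 79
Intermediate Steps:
M(h) = -7/9 + 2*h/9 (M(h) = -(7 - 2*h)/9 = -7/9 + 2*h/9)
79 + 0*M(9) = 79 + 0*(-7/9 + (2/9)*9) = 79 + 0*(-7/9 + 2) = 79 + 0*(11/9) = 79 + 0 = 79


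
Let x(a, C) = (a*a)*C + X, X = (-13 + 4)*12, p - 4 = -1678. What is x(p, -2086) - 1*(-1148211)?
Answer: -5844399633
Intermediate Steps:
p = -1674 (p = 4 - 1678 = -1674)
X = -108 (X = -9*12 = -108)
x(a, C) = -108 + C*a² (x(a, C) = (a*a)*C - 108 = a²*C - 108 = C*a² - 108 = -108 + C*a²)
x(p, -2086) - 1*(-1148211) = (-108 - 2086*(-1674)²) - 1*(-1148211) = (-108 - 2086*2802276) + 1148211 = (-108 - 5845547736) + 1148211 = -5845547844 + 1148211 = -5844399633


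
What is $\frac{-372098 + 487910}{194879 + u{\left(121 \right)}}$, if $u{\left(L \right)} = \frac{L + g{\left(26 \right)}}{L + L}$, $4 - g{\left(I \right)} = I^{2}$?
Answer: $\frac{28026504}{47160167} \approx 0.59428$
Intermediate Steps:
$g{\left(I \right)} = 4 - I^{2}$
$u{\left(L \right)} = \frac{-672 + L}{2 L}$ ($u{\left(L \right)} = \frac{L + \left(4 - 26^{2}\right)}{L + L} = \frac{L + \left(4 - 676\right)}{2 L} = \left(L + \left(4 - 676\right)\right) \frac{1}{2 L} = \left(L - 672\right) \frac{1}{2 L} = \left(-672 + L\right) \frac{1}{2 L} = \frac{-672 + L}{2 L}$)
$\frac{-372098 + 487910}{194879 + u{\left(121 \right)}} = \frac{-372098 + 487910}{194879 + \frac{-672 + 121}{2 \cdot 121}} = \frac{115812}{194879 + \frac{1}{2} \cdot \frac{1}{121} \left(-551\right)} = \frac{115812}{194879 - \frac{551}{242}} = \frac{115812}{\frac{47160167}{242}} = 115812 \cdot \frac{242}{47160167} = \frac{28026504}{47160167}$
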